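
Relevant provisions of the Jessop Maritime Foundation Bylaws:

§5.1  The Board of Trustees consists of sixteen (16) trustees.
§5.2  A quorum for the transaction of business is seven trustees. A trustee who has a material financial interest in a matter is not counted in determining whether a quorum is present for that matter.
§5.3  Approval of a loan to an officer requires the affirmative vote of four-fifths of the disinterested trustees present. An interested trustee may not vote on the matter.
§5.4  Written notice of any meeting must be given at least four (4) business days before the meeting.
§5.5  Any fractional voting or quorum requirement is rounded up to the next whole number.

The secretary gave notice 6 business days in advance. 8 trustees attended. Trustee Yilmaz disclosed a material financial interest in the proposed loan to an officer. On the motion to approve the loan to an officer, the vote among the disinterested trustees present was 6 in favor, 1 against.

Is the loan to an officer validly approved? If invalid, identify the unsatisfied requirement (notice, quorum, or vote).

Notice: 6 business days given; 4 required (6 ≥ 4). Satisfied.
Quorum: 8 present, but the 1 interested trustee does not count, leaving 7. Quorum is 7. Satisfied.
Vote: the loan to an officer requires four-fifths of the disinterested trustees present (8 − 1 = 7). 4/5 of 7 = 5.60, rounded up to 6, so 6 affirmative votes are needed; 6 voted in favor. Satisfied.

Valid — all requirements satisfied.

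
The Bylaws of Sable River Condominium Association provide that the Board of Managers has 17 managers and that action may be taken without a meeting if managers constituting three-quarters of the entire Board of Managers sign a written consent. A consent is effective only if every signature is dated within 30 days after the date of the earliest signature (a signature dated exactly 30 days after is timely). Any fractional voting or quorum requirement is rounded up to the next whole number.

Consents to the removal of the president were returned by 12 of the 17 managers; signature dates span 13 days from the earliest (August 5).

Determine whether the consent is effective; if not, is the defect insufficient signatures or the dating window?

Not effective — insufficient signatures.

Signatures required: three-quarters of 17 — 3/4 of 17 = 12.75, rounded up to 13, so 13 needed; 12 signed. Insufficient.
Dating window: the latest signature is 13 days after the earliest; the limit is 30 days. Within the window.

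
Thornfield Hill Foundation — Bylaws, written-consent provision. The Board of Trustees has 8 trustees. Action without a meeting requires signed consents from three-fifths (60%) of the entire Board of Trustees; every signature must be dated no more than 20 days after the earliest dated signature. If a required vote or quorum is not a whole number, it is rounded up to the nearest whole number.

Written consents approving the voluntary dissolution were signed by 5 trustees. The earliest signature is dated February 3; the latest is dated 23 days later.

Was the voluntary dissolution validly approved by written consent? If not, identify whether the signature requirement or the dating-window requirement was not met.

Not effective — dating-window requirement not satisfied.

Signatures required: three-fifths (60%) of 8 — 3/5 of 8 = 4.80, rounded up to 5, so 5 needed; 5 signed. Sufficient.
Dating window: the latest signature is 23 days after the earliest; the limit is 20 days. Outside the window.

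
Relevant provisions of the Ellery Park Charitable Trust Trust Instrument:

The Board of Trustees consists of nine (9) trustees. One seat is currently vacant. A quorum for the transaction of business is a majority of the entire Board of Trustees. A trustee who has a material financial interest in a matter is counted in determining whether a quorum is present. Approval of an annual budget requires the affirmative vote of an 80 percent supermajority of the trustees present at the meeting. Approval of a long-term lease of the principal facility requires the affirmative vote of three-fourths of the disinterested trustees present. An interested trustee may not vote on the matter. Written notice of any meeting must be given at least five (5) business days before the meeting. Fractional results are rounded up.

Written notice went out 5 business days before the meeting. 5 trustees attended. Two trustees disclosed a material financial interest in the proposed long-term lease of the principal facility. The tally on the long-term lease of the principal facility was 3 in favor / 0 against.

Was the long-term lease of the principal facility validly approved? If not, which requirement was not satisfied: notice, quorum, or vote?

Notice: 5 business days given; 5 required (5 ≥ 5). Satisfied.
Quorum: 5 present (interested trustees count toward quorum); quorum is 5. Satisfied.
Vote: the long-term lease of the principal facility requires three-fourths of the disinterested trustees present (5 − 2 = 3). 3/4 of 3 = 2.25, rounded up to 3, so 3 affirmative votes are needed; 3 voted in favor. Satisfied.

Valid — all requirements satisfied.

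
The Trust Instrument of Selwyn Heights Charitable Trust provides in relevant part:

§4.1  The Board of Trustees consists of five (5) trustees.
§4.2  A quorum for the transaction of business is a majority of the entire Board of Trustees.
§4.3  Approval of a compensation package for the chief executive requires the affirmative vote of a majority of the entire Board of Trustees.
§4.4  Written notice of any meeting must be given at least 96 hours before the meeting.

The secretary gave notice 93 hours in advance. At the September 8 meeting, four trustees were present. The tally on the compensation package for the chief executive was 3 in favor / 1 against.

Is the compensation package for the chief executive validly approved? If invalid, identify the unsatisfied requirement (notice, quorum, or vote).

Notice: 93 hours given; 96 required (93 < 96). Not satisfied.
Quorum: 4 present; quorum is 3. Satisfied.
Vote: the compensation package for the chief executive requires a majority of the entire Board of Trustees (5). A majority of 5 is 3, so 3 affirmative votes are needed; 3 voted in favor. Satisfied.

Invalid — notice requirement not satisfied.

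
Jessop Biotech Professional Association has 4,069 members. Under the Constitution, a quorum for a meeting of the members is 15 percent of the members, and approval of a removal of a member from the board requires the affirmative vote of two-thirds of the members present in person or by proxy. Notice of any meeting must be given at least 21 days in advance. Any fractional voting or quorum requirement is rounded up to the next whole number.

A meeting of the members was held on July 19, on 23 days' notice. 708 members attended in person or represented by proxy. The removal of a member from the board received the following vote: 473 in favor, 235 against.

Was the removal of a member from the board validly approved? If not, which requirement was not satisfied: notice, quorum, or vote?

Notice: 23 days given; 21 required. Satisfied.
Quorum: 15% of 4,069 = 610.35, rounded up to 611; 708 present. Satisfied.
Vote: requires two-thirds of those present (708); 2/3 of 708 = 472, so 472 needed; 473 in favor. Satisfied.

Valid — all requirements satisfied.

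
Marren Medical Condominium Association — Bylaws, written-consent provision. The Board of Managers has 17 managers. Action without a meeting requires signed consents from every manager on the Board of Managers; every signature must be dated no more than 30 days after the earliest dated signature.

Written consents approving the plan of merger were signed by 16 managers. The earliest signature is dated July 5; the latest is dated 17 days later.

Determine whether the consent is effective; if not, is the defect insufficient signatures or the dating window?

Signatures required: the unanimous vote of 17 — unanimous means all 17, so 17 needed; 16 signed. Insufficient.
Dating window: the latest signature is 17 days after the earliest; the limit is 30 days. Within the window.

Not effective — insufficient signatures.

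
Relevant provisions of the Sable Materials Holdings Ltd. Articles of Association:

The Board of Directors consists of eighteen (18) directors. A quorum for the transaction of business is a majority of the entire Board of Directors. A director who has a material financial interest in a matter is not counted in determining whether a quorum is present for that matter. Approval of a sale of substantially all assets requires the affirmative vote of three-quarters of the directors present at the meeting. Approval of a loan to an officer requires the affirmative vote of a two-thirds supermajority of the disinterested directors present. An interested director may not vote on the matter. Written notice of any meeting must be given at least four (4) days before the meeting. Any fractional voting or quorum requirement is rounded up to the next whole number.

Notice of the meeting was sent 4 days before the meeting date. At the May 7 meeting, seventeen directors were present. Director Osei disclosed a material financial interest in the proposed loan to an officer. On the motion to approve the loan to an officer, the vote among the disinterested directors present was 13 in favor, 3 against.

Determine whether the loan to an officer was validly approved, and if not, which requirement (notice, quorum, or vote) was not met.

Valid — all requirements satisfied.

Notice: 4 days given; 4 required (4 ≥ 4). Satisfied.
Quorum: 17 present, but the 1 interested director does not count, leaving 16. Quorum is 10. Satisfied.
Vote: the loan to an officer requires two-thirds of the disinterested directors present (17 − 1 = 16). 2/3 of 16 = 10.67, rounded up to 11, so 11 affirmative votes are needed; 13 voted in favor. Satisfied.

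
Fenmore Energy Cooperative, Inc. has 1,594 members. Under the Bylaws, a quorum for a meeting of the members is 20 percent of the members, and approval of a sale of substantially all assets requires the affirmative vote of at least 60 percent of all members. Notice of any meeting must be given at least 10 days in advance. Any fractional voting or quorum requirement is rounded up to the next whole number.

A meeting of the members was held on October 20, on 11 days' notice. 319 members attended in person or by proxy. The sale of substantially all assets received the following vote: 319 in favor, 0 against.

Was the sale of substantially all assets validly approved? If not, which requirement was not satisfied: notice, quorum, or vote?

Notice: 11 days given; 10 required. Satisfied.
Quorum: 20% of 1,594 = 318.80, rounded up to 319; 319 present. Satisfied.
Vote: requires three-fifths of all members (1,594); 3/5 of 1594 = 956.40, rounded up to 957, so 957 needed; 319 in favor. Not satisfied.

Invalid — vote requirement not satisfied.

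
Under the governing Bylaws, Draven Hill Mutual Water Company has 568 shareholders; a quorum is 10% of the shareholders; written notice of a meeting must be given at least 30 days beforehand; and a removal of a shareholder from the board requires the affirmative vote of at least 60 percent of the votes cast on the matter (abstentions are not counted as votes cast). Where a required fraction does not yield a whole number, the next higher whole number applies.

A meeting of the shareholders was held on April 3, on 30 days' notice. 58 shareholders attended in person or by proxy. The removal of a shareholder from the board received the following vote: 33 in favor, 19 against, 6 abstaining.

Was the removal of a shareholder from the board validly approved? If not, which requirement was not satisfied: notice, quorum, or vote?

Valid — all requirements satisfied.

Notice: 30 days given; 30 required. Satisfied.
Quorum: 10% of 568 = 56.80, rounded up to 57; 58 present. Satisfied.
Vote: requires three-fifths of the votes cast (58 − 6 abstaining = 52); 3/5 of 52 = 31.20, rounded up to 32, so 32 needed; 33 in favor. Satisfied.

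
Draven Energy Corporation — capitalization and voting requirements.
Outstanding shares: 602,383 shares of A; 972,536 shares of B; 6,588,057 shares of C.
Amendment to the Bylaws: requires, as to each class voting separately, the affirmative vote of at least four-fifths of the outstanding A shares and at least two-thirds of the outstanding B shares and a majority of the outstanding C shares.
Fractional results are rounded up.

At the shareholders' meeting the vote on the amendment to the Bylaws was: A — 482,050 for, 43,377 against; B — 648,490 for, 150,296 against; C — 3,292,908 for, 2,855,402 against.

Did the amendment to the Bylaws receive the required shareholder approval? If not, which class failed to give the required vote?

Not approved — the C shares did not give the required vote.

A: 4/5 of 602383 = 481906.40, rounded up to 481907; 481,907 required, 482,050 in favor — approved.
B: 2/3 of 972536 = 648357.33, rounded up to 648358; 648,358 required, 648,490 in favor — approved.
C: a majority of 6588057 is 3294029; 3,294,029 required, 3,292,908 in favor — not approved.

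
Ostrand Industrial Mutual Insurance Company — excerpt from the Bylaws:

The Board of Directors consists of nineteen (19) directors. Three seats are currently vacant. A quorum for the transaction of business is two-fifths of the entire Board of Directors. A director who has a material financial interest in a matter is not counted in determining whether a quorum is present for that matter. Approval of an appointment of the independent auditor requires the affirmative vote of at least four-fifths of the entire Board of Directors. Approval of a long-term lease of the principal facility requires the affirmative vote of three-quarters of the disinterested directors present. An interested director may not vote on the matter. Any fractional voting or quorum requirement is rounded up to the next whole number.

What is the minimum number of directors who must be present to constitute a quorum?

8

2/5 of 19 = 7.60, rounded up to 8.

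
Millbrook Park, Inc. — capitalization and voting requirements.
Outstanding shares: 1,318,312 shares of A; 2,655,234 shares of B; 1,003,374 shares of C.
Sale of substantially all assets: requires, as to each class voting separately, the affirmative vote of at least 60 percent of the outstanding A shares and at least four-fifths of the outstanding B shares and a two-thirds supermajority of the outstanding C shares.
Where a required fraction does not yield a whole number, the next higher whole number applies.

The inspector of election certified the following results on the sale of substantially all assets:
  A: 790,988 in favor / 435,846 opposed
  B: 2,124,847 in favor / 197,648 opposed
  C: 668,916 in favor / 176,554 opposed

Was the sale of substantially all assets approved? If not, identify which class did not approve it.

Approved — every class gave the required vote.

A: 3/5 of 1318312 = 790987.20, rounded up to 790988; 790,988 required, 790,988 in favor — approved.
B: 4/5 of 2655234 = 2124187.20, rounded up to 2124188; 2,124,188 required, 2,124,847 in favor — approved.
C: 2/3 of 1003374 = 668916; 668,916 required, 668,916 in favor — approved.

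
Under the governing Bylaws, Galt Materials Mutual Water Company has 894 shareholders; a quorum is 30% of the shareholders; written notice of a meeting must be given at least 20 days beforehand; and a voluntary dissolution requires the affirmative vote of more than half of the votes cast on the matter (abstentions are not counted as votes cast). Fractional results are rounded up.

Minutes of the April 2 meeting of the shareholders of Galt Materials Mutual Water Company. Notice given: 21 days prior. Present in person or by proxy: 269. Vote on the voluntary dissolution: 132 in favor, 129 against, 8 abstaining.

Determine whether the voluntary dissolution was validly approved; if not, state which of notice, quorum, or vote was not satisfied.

Notice: 21 days given; 20 required. Satisfied.
Quorum: 30% of 894 = 268.20, rounded up to 269; 269 present. Satisfied.
Vote: requires a majority of the votes cast (269 − 8 abstaining = 261); a majority of 261 is 131, so 131 needed; 132 in favor. Satisfied.

Valid — all requirements satisfied.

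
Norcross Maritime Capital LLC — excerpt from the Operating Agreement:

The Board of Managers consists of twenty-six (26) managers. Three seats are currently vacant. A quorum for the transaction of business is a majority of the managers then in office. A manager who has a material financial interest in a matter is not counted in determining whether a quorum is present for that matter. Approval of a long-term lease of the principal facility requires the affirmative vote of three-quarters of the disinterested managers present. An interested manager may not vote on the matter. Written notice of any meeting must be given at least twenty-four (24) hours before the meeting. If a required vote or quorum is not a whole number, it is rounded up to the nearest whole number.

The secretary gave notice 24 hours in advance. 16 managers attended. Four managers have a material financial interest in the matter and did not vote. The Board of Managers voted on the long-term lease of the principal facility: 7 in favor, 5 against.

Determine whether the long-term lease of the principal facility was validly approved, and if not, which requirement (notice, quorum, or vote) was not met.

Invalid — vote requirement not satisfied.

Notice: 24 hours given; 24 required (24 ≥ 24). Satisfied.
Quorum: 16 present, but the 4 interested managers do not count, leaving 12. Quorum is 12. Satisfied.
Vote: the long-term lease of the principal facility requires three-fourths of the disinterested managers present (16 − 4 = 12). 3/4 of 12 = 9, so 9 affirmative votes are needed; 7 voted in favor. Not satisfied.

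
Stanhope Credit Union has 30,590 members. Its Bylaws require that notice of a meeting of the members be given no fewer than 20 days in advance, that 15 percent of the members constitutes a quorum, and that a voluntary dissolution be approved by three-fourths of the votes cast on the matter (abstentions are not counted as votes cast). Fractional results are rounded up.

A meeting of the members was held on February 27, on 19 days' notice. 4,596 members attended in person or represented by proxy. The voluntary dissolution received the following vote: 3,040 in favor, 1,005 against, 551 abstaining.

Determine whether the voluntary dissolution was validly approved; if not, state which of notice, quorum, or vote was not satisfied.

Invalid — notice requirement not satisfied.

Notice: 19 days given; 20 required. Not satisfied.
Quorum: 15% of 30,590 = 4,588.50, rounded up to 4,589; 4,596 present. Satisfied.
Vote: requires three-fourths of the votes cast (4,596 − 551 abstaining = 4,045); 3/4 of 4045 = 3033.75, rounded up to 3034, so 3,034 needed; 3,040 in favor. Satisfied.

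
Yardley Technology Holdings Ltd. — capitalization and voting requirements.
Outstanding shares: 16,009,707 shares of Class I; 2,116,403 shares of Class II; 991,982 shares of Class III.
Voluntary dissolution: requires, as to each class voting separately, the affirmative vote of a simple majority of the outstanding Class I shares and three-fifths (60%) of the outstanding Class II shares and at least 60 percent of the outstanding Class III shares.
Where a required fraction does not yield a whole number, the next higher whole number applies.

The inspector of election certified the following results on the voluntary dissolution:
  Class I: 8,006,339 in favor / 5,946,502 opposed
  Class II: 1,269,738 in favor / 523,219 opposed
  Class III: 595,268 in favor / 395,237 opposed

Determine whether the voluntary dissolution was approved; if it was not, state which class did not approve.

Class I: a majority of 16009707 is 8004854; 8,004,854 required, 8,006,339 in favor — approved.
Class II: 3/5 of 2116403 = 1269841.80, rounded up to 1269842; 1,269,842 required, 1,269,738 in favor — not approved.
Class III: 3/5 of 991982 = 595189.20, rounded up to 595190; 595,190 required, 595,268 in favor — approved.

Not approved — the Class II shares did not give the required vote.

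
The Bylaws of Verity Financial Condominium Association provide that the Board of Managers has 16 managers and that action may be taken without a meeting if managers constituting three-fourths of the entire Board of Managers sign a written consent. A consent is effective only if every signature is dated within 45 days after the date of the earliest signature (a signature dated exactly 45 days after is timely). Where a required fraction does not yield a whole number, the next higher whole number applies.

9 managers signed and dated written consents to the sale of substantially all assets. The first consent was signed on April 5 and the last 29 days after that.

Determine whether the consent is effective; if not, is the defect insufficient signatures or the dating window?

Signatures required: three-fourths of 16 — 3/4 of 16 = 12, so 12 needed; 9 signed. Insufficient.
Dating window: the latest signature is 29 days after the earliest; the limit is 45 days. Within the window.

Not effective — insufficient signatures.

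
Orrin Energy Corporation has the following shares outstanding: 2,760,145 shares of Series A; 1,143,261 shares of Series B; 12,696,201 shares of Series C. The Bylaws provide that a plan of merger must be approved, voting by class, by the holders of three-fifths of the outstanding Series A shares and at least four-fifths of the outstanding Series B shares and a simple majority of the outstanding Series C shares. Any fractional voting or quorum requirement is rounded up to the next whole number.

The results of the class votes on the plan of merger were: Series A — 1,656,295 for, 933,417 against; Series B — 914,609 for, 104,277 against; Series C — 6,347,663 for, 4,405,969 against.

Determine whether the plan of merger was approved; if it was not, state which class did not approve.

Series A: 3/5 of 2760145 = 1656087; 1,656,087 required, 1,656,295 in favor — approved.
Series B: 4/5 of 1143261 = 914608.80, rounded up to 914609; 914,609 required, 914,609 in favor — approved.
Series C: a majority of 12696201 is 6348101; 6,348,101 required, 6,347,663 in favor — not approved.

Not approved — the Series C shares did not give the required vote.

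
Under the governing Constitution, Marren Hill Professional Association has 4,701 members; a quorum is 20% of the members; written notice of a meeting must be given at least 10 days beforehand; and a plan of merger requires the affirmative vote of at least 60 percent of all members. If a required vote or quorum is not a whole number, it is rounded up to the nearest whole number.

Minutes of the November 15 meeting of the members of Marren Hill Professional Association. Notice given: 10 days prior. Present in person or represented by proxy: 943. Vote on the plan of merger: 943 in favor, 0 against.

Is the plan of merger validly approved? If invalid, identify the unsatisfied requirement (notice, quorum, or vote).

Invalid — vote requirement not satisfied.

Notice: 10 days given; 10 required. Satisfied.
Quorum: 20% of 4,701 = 940.20, rounded up to 941; 943 present. Satisfied.
Vote: requires three-fifths of all members (4,701); 3/5 of 4701 = 2820.60, rounded up to 2821, so 2,821 needed; 943 in favor. Not satisfied.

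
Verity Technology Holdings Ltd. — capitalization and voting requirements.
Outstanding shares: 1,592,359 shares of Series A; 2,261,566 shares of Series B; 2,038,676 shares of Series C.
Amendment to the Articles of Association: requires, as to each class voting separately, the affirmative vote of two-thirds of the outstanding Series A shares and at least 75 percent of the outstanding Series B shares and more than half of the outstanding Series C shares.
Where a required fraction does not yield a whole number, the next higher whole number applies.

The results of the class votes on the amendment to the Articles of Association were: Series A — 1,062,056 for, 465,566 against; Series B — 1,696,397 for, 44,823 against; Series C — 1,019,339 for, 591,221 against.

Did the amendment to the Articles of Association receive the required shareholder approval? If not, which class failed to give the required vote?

Series A: 2/3 of 1592359 = 1061572.67, rounded up to 1061573; 1,061,573 required, 1,062,056 in favor — approved.
Series B: 3/4 of 2261566 = 1696174.50, rounded up to 1696175; 1,696,175 required, 1,696,397 in favor — approved.
Series C: a majority of 2038676 is 1019339; 1,019,339 required, 1,019,339 in favor — approved.

Approved — every class gave the required vote.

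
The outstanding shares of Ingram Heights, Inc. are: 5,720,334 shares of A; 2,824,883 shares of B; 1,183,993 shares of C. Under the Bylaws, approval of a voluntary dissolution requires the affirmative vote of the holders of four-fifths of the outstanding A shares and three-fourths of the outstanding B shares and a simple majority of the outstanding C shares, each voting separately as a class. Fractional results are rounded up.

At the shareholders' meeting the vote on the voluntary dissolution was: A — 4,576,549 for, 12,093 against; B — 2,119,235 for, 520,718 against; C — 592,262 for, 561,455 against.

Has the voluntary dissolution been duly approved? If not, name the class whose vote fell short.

A: 4/5 of 5720334 = 4576267.20, rounded up to 4576268; 4,576,268 required, 4,576,549 in favor — approved.
B: 3/4 of 2824883 = 2118662.25, rounded up to 2118663; 2,118,663 required, 2,119,235 in favor — approved.
C: a majority of 1183993 is 591997; 591,997 required, 592,262 in favor — approved.

Approved — every class gave the required vote.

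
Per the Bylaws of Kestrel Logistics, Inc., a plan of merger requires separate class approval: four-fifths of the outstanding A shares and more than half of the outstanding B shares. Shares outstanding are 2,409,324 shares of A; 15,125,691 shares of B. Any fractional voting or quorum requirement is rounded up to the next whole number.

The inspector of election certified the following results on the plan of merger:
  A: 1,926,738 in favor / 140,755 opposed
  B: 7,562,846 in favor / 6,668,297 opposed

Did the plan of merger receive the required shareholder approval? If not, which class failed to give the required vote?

Not approved — the A shares did not give the required vote.

A: 4/5 of 2409324 = 1927459.20, rounded up to 1927460; 1,927,460 required, 1,926,738 in favor — not approved.
B: a majority of 15125691 is 7562846; 7,562,846 required, 7,562,846 in favor — approved.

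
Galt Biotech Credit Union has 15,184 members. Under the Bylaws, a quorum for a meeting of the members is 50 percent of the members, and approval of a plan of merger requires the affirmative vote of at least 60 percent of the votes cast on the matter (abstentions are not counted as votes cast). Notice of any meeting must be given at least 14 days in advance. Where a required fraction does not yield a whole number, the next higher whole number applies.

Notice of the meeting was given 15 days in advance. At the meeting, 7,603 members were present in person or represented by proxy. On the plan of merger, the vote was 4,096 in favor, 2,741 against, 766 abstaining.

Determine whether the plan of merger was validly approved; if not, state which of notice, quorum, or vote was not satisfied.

Invalid — vote requirement not satisfied.

Notice: 15 days given; 14 required. Satisfied.
Quorum: 50% of 15,184 = 7,592; 7,603 present. Satisfied.
Vote: requires three-fifths of the votes cast (7,603 − 766 abstaining = 6,837); 3/5 of 6837 = 4102.20, rounded up to 4103, so 4,103 needed; 4,096 in favor. Not satisfied.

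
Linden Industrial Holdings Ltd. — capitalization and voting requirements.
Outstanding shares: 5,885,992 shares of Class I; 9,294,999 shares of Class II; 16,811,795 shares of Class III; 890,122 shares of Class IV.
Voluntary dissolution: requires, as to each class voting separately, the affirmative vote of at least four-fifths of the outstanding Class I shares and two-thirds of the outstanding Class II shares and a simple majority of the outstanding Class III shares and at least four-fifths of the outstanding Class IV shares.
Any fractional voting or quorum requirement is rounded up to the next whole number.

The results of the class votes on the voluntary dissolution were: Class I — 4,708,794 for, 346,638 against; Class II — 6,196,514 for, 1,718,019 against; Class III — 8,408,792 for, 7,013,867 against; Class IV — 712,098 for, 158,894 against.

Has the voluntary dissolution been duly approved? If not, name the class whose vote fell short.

Class I: 4/5 of 5885992 = 4708793.60, rounded up to 4708794; 4,708,794 required, 4,708,794 in favor — approved.
Class II: 2/3 of 9294999 = 6196666; 6,196,666 required, 6,196,514 in favor — not approved.
Class III: a majority of 16811795 is 8405898; 8,405,898 required, 8,408,792 in favor — approved.
Class IV: 4/5 of 890122 = 712097.60, rounded up to 712098; 712,098 required, 712,098 in favor — approved.

Not approved — the Class II shares did not give the required vote.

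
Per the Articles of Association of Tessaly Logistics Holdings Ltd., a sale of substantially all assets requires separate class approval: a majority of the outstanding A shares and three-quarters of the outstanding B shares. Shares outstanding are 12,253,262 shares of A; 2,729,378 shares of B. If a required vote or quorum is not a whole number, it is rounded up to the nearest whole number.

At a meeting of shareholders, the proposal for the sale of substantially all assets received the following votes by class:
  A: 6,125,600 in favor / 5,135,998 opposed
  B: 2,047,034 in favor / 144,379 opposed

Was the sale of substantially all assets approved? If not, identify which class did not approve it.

A: a majority of 12253262 is 6126632; 6,126,632 required, 6,125,600 in favor — not approved.
B: 3/4 of 2729378 = 2047033.50, rounded up to 2047034; 2,047,034 required, 2,047,034 in favor — approved.

Not approved — the A shares did not give the required vote.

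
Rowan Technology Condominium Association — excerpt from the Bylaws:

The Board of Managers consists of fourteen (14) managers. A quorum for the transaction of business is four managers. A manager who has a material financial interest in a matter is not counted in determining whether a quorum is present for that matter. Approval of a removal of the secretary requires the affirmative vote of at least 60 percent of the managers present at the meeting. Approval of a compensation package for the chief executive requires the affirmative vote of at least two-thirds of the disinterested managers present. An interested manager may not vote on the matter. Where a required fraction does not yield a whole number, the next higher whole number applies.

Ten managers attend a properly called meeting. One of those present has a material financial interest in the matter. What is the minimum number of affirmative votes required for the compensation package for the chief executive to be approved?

The compensation package for the chief executive requires two-thirds of the disinterested managers present (10 − 1 = 9).
2/3 of 9 = 6.

6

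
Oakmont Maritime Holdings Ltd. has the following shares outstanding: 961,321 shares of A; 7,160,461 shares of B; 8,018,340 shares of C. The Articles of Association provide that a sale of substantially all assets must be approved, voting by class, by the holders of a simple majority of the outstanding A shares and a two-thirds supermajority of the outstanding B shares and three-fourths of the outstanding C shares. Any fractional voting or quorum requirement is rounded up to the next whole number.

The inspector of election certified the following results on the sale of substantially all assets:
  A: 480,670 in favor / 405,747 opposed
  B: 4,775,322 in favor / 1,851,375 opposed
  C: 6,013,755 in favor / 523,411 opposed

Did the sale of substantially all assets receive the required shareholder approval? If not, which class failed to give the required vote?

Approved — every class gave the required vote.

A: a majority of 961321 is 480661; 480,661 required, 480,670 in favor — approved.
B: 2/3 of 7160461 = 4773640.67, rounded up to 4773641; 4,773,641 required, 4,775,322 in favor — approved.
C: 3/4 of 8018340 = 6013755; 6,013,755 required, 6,013,755 in favor — approved.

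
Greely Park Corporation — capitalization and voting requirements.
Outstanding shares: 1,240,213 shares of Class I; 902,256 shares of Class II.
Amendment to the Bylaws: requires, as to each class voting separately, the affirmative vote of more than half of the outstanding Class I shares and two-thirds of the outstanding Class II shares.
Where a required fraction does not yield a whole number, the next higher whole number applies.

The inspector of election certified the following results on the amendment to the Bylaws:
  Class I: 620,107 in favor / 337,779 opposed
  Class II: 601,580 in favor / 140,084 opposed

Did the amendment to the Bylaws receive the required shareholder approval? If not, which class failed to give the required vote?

Approved — every class gave the required vote.

Class I: a majority of 1240213 is 620107; 620,107 required, 620,107 in favor — approved.
Class II: 2/3 of 902256 = 601504; 601,504 required, 601,580 in favor — approved.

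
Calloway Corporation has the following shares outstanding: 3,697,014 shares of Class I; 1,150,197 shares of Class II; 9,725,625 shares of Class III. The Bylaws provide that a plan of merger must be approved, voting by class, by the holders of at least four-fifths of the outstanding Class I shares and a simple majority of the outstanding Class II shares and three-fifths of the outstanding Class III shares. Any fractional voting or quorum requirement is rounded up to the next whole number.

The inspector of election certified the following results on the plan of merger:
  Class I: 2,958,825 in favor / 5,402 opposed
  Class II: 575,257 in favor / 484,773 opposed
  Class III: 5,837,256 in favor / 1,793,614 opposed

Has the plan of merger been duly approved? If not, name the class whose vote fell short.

Approved — every class gave the required vote.

Class I: 4/5 of 3697014 = 2957611.20, rounded up to 2957612; 2,957,612 required, 2,958,825 in favor — approved.
Class II: a majority of 1150197 is 575099; 575,099 required, 575,257 in favor — approved.
Class III: 3/5 of 9725625 = 5835375; 5,835,375 required, 5,837,256 in favor — approved.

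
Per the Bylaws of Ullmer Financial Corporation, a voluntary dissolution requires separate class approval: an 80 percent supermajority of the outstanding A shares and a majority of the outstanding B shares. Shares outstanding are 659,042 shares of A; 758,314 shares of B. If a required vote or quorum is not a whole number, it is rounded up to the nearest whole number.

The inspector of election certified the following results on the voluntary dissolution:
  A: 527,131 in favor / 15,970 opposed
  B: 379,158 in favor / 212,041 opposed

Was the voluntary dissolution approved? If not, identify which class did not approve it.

A: 4/5 of 659042 = 527233.60, rounded up to 527234; 527,234 required, 527,131 in favor — not approved.
B: a majority of 758314 is 379158; 379,158 required, 379,158 in favor — approved.

Not approved — the A shares did not give the required vote.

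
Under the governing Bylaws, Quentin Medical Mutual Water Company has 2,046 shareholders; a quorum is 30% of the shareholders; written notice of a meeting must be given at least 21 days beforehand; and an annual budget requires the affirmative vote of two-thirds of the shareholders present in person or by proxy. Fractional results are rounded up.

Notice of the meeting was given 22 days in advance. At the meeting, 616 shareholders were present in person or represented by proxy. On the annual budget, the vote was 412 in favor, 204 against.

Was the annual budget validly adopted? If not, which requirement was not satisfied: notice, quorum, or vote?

Notice: 22 days given; 21 required. Satisfied.
Quorum: 30% of 2,046 = 613.80, rounded up to 614; 616 present. Satisfied.
Vote: requires two-thirds of those present (616); 2/3 of 616 = 410.67, rounded up to 411, so 411 needed; 412 in favor. Satisfied.

Valid — all requirements satisfied.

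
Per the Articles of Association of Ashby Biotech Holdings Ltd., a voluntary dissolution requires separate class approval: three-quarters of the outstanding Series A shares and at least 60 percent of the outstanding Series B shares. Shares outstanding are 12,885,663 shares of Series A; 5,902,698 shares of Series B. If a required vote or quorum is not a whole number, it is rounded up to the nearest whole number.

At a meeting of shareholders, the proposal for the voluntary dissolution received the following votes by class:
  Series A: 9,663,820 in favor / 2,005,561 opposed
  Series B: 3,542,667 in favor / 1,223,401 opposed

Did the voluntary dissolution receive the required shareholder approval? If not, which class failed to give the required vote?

Series A: 3/4 of 12885663 = 9664247.25, rounded up to 9664248; 9,664,248 required, 9,663,820 in favor — not approved.
Series B: 3/5 of 5902698 = 3541618.80, rounded up to 3541619; 3,541,619 required, 3,542,667 in favor — approved.

Not approved — the Series A shares did not give the required vote.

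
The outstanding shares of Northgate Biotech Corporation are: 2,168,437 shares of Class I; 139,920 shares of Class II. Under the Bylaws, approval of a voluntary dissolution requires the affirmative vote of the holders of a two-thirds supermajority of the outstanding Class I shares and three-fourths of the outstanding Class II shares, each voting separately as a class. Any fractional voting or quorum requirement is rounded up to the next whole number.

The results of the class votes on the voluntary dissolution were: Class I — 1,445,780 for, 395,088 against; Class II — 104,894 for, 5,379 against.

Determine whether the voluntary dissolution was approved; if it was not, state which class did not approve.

Not approved — the Class II shares did not give the required vote.

Class I: 2/3 of 2168437 = 1445624.67, rounded up to 1445625; 1,445,625 required, 1,445,780 in favor — approved.
Class II: 3/4 of 139920 = 104940; 104,940 required, 104,894 in favor — not approved.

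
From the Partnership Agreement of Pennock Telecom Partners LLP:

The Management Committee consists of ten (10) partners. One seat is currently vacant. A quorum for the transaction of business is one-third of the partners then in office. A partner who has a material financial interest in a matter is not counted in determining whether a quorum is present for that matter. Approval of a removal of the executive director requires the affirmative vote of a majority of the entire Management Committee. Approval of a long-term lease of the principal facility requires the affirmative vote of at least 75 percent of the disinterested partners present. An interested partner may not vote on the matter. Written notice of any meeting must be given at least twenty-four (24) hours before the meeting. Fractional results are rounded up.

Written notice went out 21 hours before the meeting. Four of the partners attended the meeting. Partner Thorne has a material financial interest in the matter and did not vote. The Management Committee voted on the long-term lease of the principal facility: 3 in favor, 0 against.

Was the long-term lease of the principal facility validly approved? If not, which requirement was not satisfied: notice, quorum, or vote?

Invalid — notice requirement not satisfied.

Notice: 21 hours given; 24 required (21 < 24). Not satisfied.
Quorum: 4 present, but the 1 interested partner does not count, leaving 3. Quorum is 3. Satisfied.
Vote: the long-term lease of the principal facility requires three-fourths of the disinterested partners present (4 − 1 = 3). 3/4 of 3 = 2.25, rounded up to 3, so 3 affirmative votes are needed; 3 voted in favor. Satisfied.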